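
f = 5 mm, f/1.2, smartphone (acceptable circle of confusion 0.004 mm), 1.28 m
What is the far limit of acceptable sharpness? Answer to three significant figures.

1.69 m

Hyperfocal distance H = f²/(N·c) + f = 5²/(1.2 × 0.004) + 5 = 25/0.0048 + 5 ≈ 5213.3 mm ≈ 5.213 m.
Far limit Df = s·(H − f)/(H − s) = 1280 × (5213.3 − 5) / (5213.3 − 1280) = 1280 × 5208.3 / 3933.3 ≈ 1694.9 mm ≈ 1.69 m.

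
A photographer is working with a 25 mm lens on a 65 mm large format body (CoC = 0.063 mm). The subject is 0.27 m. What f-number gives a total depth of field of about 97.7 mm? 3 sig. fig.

f/7.10

Write h = H − f = f²/(N·c). The thin-lens limits are Dn = s·h/(h + (s−f)) and Df = s·h/(h − (s−f)), so DoF = Df − Dn = 2·s·(s−f)·h / (h² − (s−f)²).
That is a quadratic in h: DoF·h² − 2·s·(s−f)·h − DoF·(s−f)² = 0 ⇒ h = (s−f)·(s + √(s² + DoF²)) / DoF = 245 × (270 + √(270² + 97.7²)) / 97.7 = 245 × (270 + 287.133) / 97.7 ≈ 1397.1 mm.
Then N = f²/(c·h) = 25² / (0.063 × 1397.1) = 625 / 88.018 ≈ 7.10.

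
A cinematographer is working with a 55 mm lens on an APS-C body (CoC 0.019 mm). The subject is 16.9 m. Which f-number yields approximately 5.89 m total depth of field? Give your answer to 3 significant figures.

Write h = H − f = f²/(N·c). The thin-lens limits are Dn = s·h/(h + (s−f)) and Df = s·h/(h − (s−f)), so DoF = Df − Dn = 2·s·(s−f)·h / (h² − (s−f)²).
That is a quadratic in h: DoF·h² − 2·s·(s−f)·h − DoF·(s−f)² = 0 ⇒ h = (s−f)·(s + √(s² + DoF²)) / DoF = 16845 × (16900 + √(16900² + 5890²)) / 5890 = 16845 × (16900 + 17897.0) / 5890 ≈ 99517 mm.
Then N = f²/(c·h) = 55² / (0.019 × 99517) = 3025 / 1890.8 ≈ 1.60.

f/1.60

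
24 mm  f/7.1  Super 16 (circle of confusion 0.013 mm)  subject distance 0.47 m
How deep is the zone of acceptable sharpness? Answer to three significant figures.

67.5 mm

Hyperfocal distance H = f²/(N·c) + f = 24²/(7.1 × 0.013) + 24 = 576/0.0923 + 24 ≈ 6264.5 mm ≈ 6.265 m.
Near limit Dn = s·(H − f)/(H + s − 2f) = 470 × (6264.5 − 24) / (6264.5 + 470 − 2 × 24) = 470 × 6240.5 / 6686.5 ≈ 438.650 mm.
Far limit Df = s·(H − f)/(H − s) = 470 × (6264.5 − 24) / (6264.5 − 470) = 470 × 6240.5 / 5794.5 ≈ 506.176 mm.
Depth of field = Df − Dn = 506.176 − 438.650 ≈ 67.526 mm.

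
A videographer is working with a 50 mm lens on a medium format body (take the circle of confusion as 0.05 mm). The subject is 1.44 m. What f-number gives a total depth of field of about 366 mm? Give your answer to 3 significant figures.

Write h = H − f = f²/(N·c). The thin-lens limits are Dn = s·h/(h + (s−f)) and Df = s·h/(h − (s−f)), so DoF = Df − Dn = 2·s·(s−f)·h / (h² − (s−f)²).
That is a quadratic in h: DoF·h² − 2·s·(s−f)·h − DoF·(s−f)² = 0 ⇒ h = (s−f)·(s + √(s² + DoF²)) / DoF = 1390 × (1440 + √(1440² + 366²)) / 366 = 1390 × (1440 + 1485.78) / 366 ≈ 11112 mm.
Then N = f²/(c·h) = 50² / (0.05 × 11112) = 2500 / 555.58 ≈ 4.50.

f/4.50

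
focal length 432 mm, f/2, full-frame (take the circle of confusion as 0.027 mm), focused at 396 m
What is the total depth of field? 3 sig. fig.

Hyperfocal distance H = f²/(N·c) + f = 432²/(2 × 0.027) + 432 = 186624/0.054 + 432 ≈ 3456432.0 mm ≈ 3456 m.
Near limit Dn = s·(H − f)/(H + s − 2f) = 396000 × (3456432.0 − 432) / (3456432.0 + 396000 − 2 × 432) = 396000 × 3456000.0 / 3851568.0 ≈ 355330 mm.
Far limit Df = s·(H − f)/(H − s) = 396000 × (3456432.0 − 432) / (3456432.0 − 396000) = 396000 × 3456000.0 / 3060432.0 ≈ 447184 mm.
Depth of field = Df − Dn = 447184 − 355330 ≈ 91854 mm ≈ 91.9 m.

91.9 m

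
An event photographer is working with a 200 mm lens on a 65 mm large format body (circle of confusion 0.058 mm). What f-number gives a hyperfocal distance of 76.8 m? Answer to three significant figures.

f/9

Rearrange H = f²/(N·c) + f for N: N = f² / ((H − f)·c).
N = 200² / ((76800 − 200) × 0.058) = 40000 / 4443 ≈ 9.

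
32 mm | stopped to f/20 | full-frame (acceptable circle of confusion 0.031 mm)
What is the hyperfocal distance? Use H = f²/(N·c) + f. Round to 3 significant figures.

1.68 m

Hyperfocal distance H = f²/(N·c) + f = 32²/(20 × 0.031) + 32 = 1024/0.62 + 32 ≈ 1683.6 mm ≈ 1.68 m.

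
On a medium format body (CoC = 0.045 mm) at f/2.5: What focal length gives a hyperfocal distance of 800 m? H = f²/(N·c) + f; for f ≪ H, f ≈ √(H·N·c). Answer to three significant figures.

From H = f²/(N·c) + f, with f ≪ H: f ≈ √(H·N·c) = √(800000 × 2.5 × 0.045) = √90000 ≈ 300.0 mm.
The +f correction barely moves this — solving exactly, f² + N·c·f − N·c·H = 0 ⇒ f = (−N·c + √((N·c)² + 4·N·c·H))/2 = (−0.1125 + √360000)/2 ≈ 299.94 mm, so f ≈ 300 mm.

300 mm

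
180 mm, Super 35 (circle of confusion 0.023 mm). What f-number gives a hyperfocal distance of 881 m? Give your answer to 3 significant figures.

f/1.60

Rearrange H = f²/(N·c) + f for N: N = f² / ((H − f)·c).
N = 180² / ((881000 − 180) × 0.023) = 32400 / 20259 ≈ 1.60.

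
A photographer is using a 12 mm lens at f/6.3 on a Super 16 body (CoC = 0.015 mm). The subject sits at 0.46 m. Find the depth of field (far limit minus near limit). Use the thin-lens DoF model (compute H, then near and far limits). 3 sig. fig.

296 mm

Hyperfocal distance H = f²/(N·c) + f = 12²/(6.3 × 0.015) + 12 = 144/0.0945 + 12 ≈ 1535.8 mm ≈ 1.536 m.
Near limit Dn = s·(H − f)/(H + s − 2f) = 460 × (1535.8 − 12) / (1535.8 + 460 − 2 × 12) = 460 × 1523.8 / 1971.8 ≈ 355.49 mm.
Far limit Df = s·(H − f)/(H − s) = 460 × (1535.8 − 12) / (1535.8 − 460) = 460 × 1523.8 / 1075.8 ≈ 651.56 mm.
Depth of field = Df − Dn = 651.56 − 355.49 ≈ 296.07 mm.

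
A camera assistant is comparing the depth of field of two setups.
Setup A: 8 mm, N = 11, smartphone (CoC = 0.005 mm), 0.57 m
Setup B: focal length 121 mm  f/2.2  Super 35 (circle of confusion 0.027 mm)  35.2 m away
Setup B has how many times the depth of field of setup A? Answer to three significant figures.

Setup A: H = 8²/(11×0.005) + 8 ≈ 1171.6 mm; DoF = Df − Dn = 1102.45 − 384.36 ≈ 718.09 mm.
Setup B: H = 121²/(2.2×0.027) + 121 ≈ 246602.5 mm; DoF = Df − Dn = 41041 − 30815 ≈ 10226 mm.
Ratio = 10226 / 718.09 ≈ 14.2.

14.2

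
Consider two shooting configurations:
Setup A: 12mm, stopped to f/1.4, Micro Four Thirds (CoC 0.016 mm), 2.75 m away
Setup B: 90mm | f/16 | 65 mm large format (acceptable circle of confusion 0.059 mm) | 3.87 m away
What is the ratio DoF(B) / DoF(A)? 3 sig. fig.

Setup A: H = 12²/(1.4×0.016) + 12 ≈ 6440.6 mm; DoF = Df − Dn = 4790.2 − 1928.6 ≈ 2861.6 mm.
Setup B: H = 90²/(16×0.059) + 90 ≈ 8670.5 mm; DoF = Df − Dn = 6917.3 − 2686.5 ≈ 4230.8 mm.
Ratio = 4230.8 / 2861.6 ≈ 1.48.

1.48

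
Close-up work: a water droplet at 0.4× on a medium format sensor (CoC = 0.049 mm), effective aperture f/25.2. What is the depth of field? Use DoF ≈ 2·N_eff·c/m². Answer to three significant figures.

At magnification m, DoF ≈ 2·N_eff·c/m² = 2 × 25.2 × 0.049 / 0.4² = 2.47 / 0.16 ≈ 15.4 mm.

15.4 mm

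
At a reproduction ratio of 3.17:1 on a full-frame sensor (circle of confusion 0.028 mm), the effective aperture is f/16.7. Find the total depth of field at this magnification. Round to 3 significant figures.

0.0931 mm

At magnification m, DoF ≈ 2·N_eff·c/m² = 2 × 16.7 × 0.028 / 3.17² = 0.9352 / 10.05 ≈ 0.0931 mm.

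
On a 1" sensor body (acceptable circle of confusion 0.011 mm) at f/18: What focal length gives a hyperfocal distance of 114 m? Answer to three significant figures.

From H = f²/(N·c) + f, with f ≪ H: f ≈ √(H·N·c) = √(114000 × 18 × 0.011) = √22572 ≈ 150.2 mm.
The +f correction barely moves this — solving exactly, f² + N·c·f − N·c·H = 0 ⇒ f = (−N·c + √((N·c)² + 4·N·c·H))/2 = (−0.198 + √90288)/2 ≈ 150.14 mm, so f ≈ 150 mm.

150 mm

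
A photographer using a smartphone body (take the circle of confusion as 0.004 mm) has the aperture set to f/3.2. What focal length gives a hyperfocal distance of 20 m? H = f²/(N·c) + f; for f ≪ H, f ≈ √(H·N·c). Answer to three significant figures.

From H = f²/(N·c) + f, with f ≪ H: f ≈ √(H·N·c) = √(20000 × 3.2 × 0.004) = √256.00 ≈ 16.00 mm.
The +f correction barely moves this — solving exactly, f² + N·c·f − N·c·H = 0 ⇒ f = (−N·c + √((N·c)² + 4·N·c·H))/2 = (−0.0128 + √1024.0)/2 ≈ 15.994 mm, so f ≈ 16.0 mm.

16.0 mm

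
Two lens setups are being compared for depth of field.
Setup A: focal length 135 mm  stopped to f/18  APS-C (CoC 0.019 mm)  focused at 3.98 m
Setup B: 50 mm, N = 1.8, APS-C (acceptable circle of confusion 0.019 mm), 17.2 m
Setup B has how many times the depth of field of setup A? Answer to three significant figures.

Setup A: H = 135²/(18×0.019) + 135 ≈ 53424.5 mm; DoF = Df − Dn = 4289.50 − 3712.16 ≈ 577.34 mm.
Setup B: H = 50²/(1.8×0.019) + 50 ≈ 73149.4 mm; DoF = Df − Dn = 22472.3 − 13931.5 ≈ 8540.8 mm.
Ratio = 8540.8 / 577.34 ≈ 14.8.

14.8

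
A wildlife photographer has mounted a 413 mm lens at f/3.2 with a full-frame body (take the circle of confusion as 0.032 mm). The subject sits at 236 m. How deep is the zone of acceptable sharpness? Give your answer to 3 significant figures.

Hyperfocal distance H = f²/(N·c) + f = 413²/(3.2 × 0.032) + 413 = 170569/0.1024 + 413 ≈ 1666125.9 mm ≈ 1666 m.
Near limit Dn = s·(H − f)/(H + s − 2f) = 236000 × (1666125.9 − 413) / (1666125.9 + 236000 − 2 × 413) = 236000 × 1665712.9 / 1901299.9 ≈ 206758 mm.
Far limit Df = s·(H − f)/(H − s) = 236000 × (1666125.9 − 413) / (1666125.9 − 236000) = 236000 × 1665712.9 / 1430125.9 ≈ 274877 mm.
Depth of field = Df − Dn = 274877 − 206758 ≈ 68119 mm ≈ 68.1 m.

68.1 m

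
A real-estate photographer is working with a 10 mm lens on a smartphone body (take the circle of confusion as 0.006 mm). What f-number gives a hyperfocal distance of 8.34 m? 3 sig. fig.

Rearrange H = f²/(N·c) + f for N: N = f² / ((H − f)·c).
N = 10² / ((8340 − 10) × 0.006) = 100 / 49.98 ≈ 2.00.

f/2.00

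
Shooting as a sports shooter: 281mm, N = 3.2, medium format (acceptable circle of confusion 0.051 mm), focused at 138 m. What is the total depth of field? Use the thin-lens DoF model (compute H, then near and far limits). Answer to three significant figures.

Hyperfocal distance H = f²/(N·c) + f = 281²/(3.2 × 0.051) + 281 = 78961/0.1632 + 281 ≈ 484110.7 mm ≈ 484.1 m.
Near limit Dn = s·(H − f)/(H + s − 2f) = 138000 × (484110.7 − 281) / (484110.7 + 138000 − 2 × 281) = 138000 × 483829.7 / 621548.7 ≈ 107423 mm.
Far limit Df = s·(H − f)/(H − s) = 138000 × (484110.7 − 281) / (484110.7 − 138000) = 138000 × 483829.7 / 346110.7 ≈ 192911 mm.
Depth of field = Df − Dn = 192911 − 107423 ≈ 85488 mm ≈ 85.5 m.

85.5 m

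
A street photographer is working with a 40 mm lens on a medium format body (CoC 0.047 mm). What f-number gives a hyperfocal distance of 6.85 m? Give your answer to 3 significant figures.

Rearrange H = f²/(N·c) + f for N: N = f² / ((H − f)·c).
N = 40² / ((6850 − 40) × 0.047) = 1600 / 320.1 ≈ 5.

f/5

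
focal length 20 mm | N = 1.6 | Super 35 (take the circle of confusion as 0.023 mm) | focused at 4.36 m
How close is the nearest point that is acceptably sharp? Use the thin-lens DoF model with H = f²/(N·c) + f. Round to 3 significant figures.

3.12 m

Hyperfocal distance H = f²/(N·c) + f = 20²/(1.6 × 0.023) + 20 = 400/0.0368 + 20 ≈ 10889.6 mm ≈ 10.89 m.
Near limit Dn = s·(H − f)/(H + s − 2f) = 4360 × (10889.6 − 20) / (10889.6 + 4360 − 2 × 20) = 4360 × 10869.6 / 15209.6 ≈ 3115.9 mm ≈ 3.12 m.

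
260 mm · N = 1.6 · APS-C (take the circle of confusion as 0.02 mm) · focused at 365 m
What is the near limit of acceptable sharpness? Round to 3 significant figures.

Hyperfocal distance H = f²/(N·c) + f = 260²/(1.6 × 0.02) + 260 = 67600/0.032 + 260 ≈ 2112760.0 mm ≈ 2113 m.
Near limit Dn = s·(H − f)/(H + s − 2f) = 365000 × (2112760.0 − 260) / (2112760.0 + 365000 − 2 × 260) = 365000 × 2112500.0 / 2477240.0 ≈ 311259 mm ≈ 311 m.

311 m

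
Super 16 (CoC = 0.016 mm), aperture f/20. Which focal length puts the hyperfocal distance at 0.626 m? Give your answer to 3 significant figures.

From H = f²/(N·c) + f, with f ≪ H: f ≈ √(H·N·c) = √(626 × 20 × 0.016) = √200.32 ≈ 14.15 mm.
Exact: f² + N·c·f − N·c·H = 0 ⇒ f = (−N·c + √((N·c)² + 4·N·c·H))/2 = (−0.32 + √801.38)/2 ≈ 13.994 mm ≈ 14.0 mm.

14.0 mm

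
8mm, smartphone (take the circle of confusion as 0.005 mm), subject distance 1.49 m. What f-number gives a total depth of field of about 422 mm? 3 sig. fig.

f/1.20

Write h = H − f = f²/(N·c). The thin-lens limits are Dn = s·h/(h + (s−f)) and Df = s·h/(h − (s−f)), so DoF = Df − Dn = 2·s·(s−f)·h / (h² − (s−f)²).
That is a quadratic in h: DoF·h² − 2·s·(s−f)·h − DoF·(s−f)² = 0 ⇒ h = (s−f)·(s + √(s² + DoF²)) / DoF = 1482 × (1490 + √(1490² + 422²)) / 422 = 1482 × (1490 + 1548.61) / 422 ≈ 10671 mm.
Then N = f²/(c·h) = 8² / (0.005 × 10671) = 64 / 53.356 ≈ 1.20.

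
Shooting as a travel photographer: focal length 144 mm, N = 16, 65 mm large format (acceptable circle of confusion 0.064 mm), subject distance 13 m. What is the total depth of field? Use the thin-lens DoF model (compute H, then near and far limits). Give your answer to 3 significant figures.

27.7 m

Hyperfocal distance H = f²/(N·c) + f = 144²/(16 × 0.064) + 144 = 20736/1.024 + 144 ≈ 20394.0 mm ≈ 20.39 m.
Near limit Dn = s·(H − f)/(H + s − 2f) = 13000 × (20394.0 − 144) / (20394.0 + 13000 − 2 × 144) = 13000 × 20250.0 / 33106.0 ≈ 7952 mm.
Far limit Df = s·(H − f)/(H − s) = 13000 × (20394.0 − 144) / (20394.0 − 13000) = 13000 × 20250.0 / 7394.0 ≈ 35603 mm.
Depth of field = Df − Dn = 35603 − 7952 ≈ 27651 mm ≈ 27.7 m.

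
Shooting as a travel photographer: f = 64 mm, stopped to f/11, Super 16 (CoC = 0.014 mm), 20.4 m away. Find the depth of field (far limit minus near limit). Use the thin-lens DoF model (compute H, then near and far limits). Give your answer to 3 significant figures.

75.1 m

Hyperfocal distance H = f²/(N·c) + f = 64²/(11 × 0.014) + 64 = 4096/0.154 + 64 ≈ 26661.4 mm ≈ 26.66 m.
Near limit Dn = s·(H − f)/(H + s − 2f) = 20400 × (26661.4 − 64) / (26661.4 + 20400 − 2 × 64) = 20400 × 26597.4 / 46933.4 ≈ 11561 mm.
Far limit Df = s·(H − f)/(H − s) = 20400 × (26661.4 − 64) / (26661.4 − 20400) = 20400 × 26597.4 / 6261.4 ≈ 86656 mm.
Depth of field = Df − Dn = 86656 − 11561 ≈ 75095 mm ≈ 75.1 m.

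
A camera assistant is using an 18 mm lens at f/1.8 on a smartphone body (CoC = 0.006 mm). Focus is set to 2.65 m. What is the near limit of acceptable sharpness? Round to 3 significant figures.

Hyperfocal distance H = f²/(N·c) + f = 18²/(1.8 × 0.006) + 18 = 324/0.0108 + 18 ≈ 30018.0 mm ≈ 30.02 m.
Near limit Dn = s·(H − f)/(H + s − 2f) = 2650 × (30018.0 − 18) / (30018.0 + 2650 − 2 × 18) = 2650 × 30000.0 / 32632.0 ≈ 2436.3 mm ≈ 2.44 m.

2.44 m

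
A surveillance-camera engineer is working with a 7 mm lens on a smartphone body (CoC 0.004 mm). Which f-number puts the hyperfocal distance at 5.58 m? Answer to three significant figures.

f/2.20

Rearrange H = f²/(N·c) + f for N: N = f² / ((H − f)·c).
N = 7² / ((5580 − 7) × 0.004) = 49 / 22.29 ≈ 2.20.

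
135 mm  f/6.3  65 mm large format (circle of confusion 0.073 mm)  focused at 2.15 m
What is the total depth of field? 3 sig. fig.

219 mm

Hyperfocal distance H = f²/(N·c) + f = 135²/(6.3 × 0.073) + 135 = 18225/0.4599 + 135 ≈ 39763.2 mm ≈ 39.76 m.
Near limit Dn = s·(H − f)/(H + s − 2f) = 2150 × (39763.2 − 135) / (39763.2 + 2150 − 2 × 135) = 2150 × 39628.2 / 41643.2 ≈ 2045.97 mm.
Far limit Df = s·(H − f)/(H − s) = 2150 × (39763.2 − 135) / (39763.2 − 2150) = 2150 × 39628.2 / 37613.2 ≈ 2265.18 mm.
Depth of field = Df − Dn = 2265.18 − 2045.97 ≈ 219.21 mm.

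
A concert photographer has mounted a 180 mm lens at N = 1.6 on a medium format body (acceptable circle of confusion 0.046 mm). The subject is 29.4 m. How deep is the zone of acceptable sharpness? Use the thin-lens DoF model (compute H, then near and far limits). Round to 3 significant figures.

3.92 m

Hyperfocal distance H = f²/(N·c) + f = 180²/(1.6 × 0.046) + 180 = 32400/0.0736 + 180 ≈ 440397.4 mm ≈ 440.4 m.
Near limit Dn = s·(H − f)/(H + s − 2f) = 29400 × (440397.4 − 180) / (440397.4 + 29400 − 2 × 180) = 29400 × 440217.4 / 469437.4 ≈ 27570.0 mm.
Far limit Df = s·(H − f)/(H − s) = 29400 × (440397.4 − 180) / (440397.4 − 29400) = 29400 × 440217.4 / 410997.4 ≈ 31490.2 mm.
Depth of field = Df − Dn = 31490.2 − 27570.0 ≈ 3920.2 mm ≈ 3.92 m.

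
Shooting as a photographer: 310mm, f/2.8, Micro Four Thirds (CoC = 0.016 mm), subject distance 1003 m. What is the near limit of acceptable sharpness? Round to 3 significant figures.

Hyperfocal distance H = f²/(N·c) + f = 310²/(2.8 × 0.016) + 310 = 96100/0.0448 + 310 ≈ 2145399.3 mm ≈ 2145 m.
Near limit Dn = s·(H − f)/(H + s − 2f) = 1003000 × (2145399.3 − 310) / (2145399.3 + 1003000 − 2 × 310) = 1003000 × 2145089.3 / 3147779.3 ≈ 683506 mm ≈ 684 m.

684 m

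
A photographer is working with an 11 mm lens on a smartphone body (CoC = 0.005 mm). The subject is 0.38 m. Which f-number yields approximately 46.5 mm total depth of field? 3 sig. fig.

Write h = H − f = f²/(N·c). The thin-lens limits are Dn = s·h/(h + (s−f)) and Df = s·h/(h − (s−f)), so DoF = Df − Dn = 2·s·(s−f)·h / (h² − (s−f)²).
That is a quadratic in h: DoF·h² − 2·s·(s−f)·h − DoF·(s−f)² = 0 ⇒ h = (s−f)·(s + √(s² + DoF²)) / DoF = 369 × (380 + √(380² + 46.5²)) / 46.5 = 369 × (380 + 382.834) / 46.5 ≈ 6053.5 mm.
Then N = f²/(c·h) = 11² / (0.005 × 6053.5) = 121 / 30.267 ≈ 4.

f/4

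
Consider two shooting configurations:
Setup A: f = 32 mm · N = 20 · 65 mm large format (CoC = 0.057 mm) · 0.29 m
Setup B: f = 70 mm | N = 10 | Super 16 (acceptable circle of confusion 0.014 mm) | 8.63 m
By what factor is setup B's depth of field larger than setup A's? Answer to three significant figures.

Setup A: H = 32²/(20×0.057) + 32 ≈ 930.2 mm; DoF = Df − Dn = 406.86 − 225.29 ≈ 181.57 mm.
Setup B: H = 70²/(10×0.014) + 70 ≈ 35070.0 mm; DoF = Df − Dn = 11424.0 − 6934.1 ≈ 4489.9 mm.
Ratio = 4489.9 / 181.57 ≈ 24.7.

24.7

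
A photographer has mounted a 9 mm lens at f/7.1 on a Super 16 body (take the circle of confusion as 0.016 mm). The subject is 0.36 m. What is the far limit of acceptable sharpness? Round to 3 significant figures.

Hyperfocal distance H = f²/(N·c) + f = 9²/(7.1 × 0.016) + 9 = 81/0.1136 + 9 ≈ 722.0 mm ≈ 0.722 m.
Far limit Df = s·(H − f)/(H − s) = 360 × (722.0 − 9) / (722.0 − 360) = 360 × 713.0 / 362.0 ≈ 709.03 mm ≈ 0.709 m.

0.709 m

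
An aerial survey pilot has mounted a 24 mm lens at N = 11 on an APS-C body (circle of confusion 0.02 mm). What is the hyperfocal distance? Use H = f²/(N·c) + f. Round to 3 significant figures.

Hyperfocal distance H = f²/(N·c) + f = 24²/(11 × 0.02) + 24 = 576/0.22 + 24 ≈ 2642.2 mm ≈ 2.64 m.

2.64 m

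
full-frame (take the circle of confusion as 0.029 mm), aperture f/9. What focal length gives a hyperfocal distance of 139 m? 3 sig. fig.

190 mm

From H = f²/(N·c) + f, with f ≪ H: f ≈ √(H·N·c) = √(139000 × 9 × 0.029) = √36279 ≈ 190.5 mm.
Exact: f² + N·c·f − N·c·H = 0 ⇒ f = (−N·c + √((N·c)² + 4·N·c·H))/2 = (−0.261 + √145116)/2 ≈ 190.34 mm ≈ 190 mm.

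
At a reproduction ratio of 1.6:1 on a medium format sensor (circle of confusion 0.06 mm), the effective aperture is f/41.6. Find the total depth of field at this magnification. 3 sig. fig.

1.95 mm

At magnification m, DoF ≈ 2·N_eff·c/m² = 2 × 41.6 × 0.06 / 1.6² = 4.992 / 2.56 ≈ 1.95 mm.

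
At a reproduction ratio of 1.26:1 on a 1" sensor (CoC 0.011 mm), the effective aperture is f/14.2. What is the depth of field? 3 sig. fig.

At magnification m, DoF ≈ 2·N_eff·c/m² = 2 × 14.2 × 0.011 / 1.26² = 0.3124 / 1.588 ≈ 0.197 mm.

0.197 mm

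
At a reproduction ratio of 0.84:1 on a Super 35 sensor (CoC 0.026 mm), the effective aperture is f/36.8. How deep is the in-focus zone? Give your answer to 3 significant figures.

2.71 mm

At magnification m, DoF ≈ 2·N_eff·c/m² = 2 × 36.8 × 0.026 / 0.84² = 1.914 / 0.7056 ≈ 2.71 mm.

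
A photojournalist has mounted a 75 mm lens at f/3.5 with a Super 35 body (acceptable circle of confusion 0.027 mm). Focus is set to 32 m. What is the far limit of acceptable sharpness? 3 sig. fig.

Hyperfocal distance H = f²/(N·c) + f = 75²/(3.5 × 0.027) + 75 = 5625/0.0945 + 75 ≈ 59598.8 mm ≈ 59.60 m.
Far limit Df = s·(H − f)/(H − s) = 32000 × (59598.8 − 75) / (59598.8 − 32000) = 32000 × 59523.8 / 27598.8 ≈ 69016 mm ≈ 69.0 m.

69.0 m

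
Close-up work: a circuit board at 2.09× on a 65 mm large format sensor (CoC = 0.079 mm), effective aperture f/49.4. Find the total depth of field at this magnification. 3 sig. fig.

1.79 mm

At magnification m, DoF ≈ 2·N_eff·c/m² = 2 × 49.4 × 0.079 / 2.09² = 7.805 / 4.368 ≈ 1.79 mm.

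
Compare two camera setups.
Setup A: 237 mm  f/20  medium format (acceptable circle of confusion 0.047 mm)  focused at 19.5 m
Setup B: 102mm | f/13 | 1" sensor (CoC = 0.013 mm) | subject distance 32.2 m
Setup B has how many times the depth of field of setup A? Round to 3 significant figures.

3.29

Setup A: H = 237²/(20×0.047) + 237 ≈ 59991.3 mm; DoF = Df − Dn = 28777 − 14746 ≈ 14031 mm.
Setup B: H = 102²/(13×0.013) + 102 ≈ 61664.1 mm; DoF = Df − Dn = 67278 − 21165 ≈ 46113 mm.
Ratio = 46113 / 14031 ≈ 3.29.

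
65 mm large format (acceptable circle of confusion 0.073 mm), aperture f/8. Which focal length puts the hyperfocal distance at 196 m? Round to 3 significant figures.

338 mm

From H = f²/(N·c) + f, with f ≪ H: f ≈ √(H·N·c) = √(196000 × 8 × 0.073) = √114464 ≈ 338.3 mm.
The +f correction barely moves this — solving exactly, f² + N·c·f − N·c·H = 0 ⇒ f = (−N·c + √((N·c)² + 4·N·c·H))/2 = (−0.584 + √457856)/2 ≈ 338.03 mm, so f ≈ 338 mm.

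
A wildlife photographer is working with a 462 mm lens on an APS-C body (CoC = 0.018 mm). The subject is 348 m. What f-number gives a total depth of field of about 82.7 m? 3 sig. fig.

Write h = H − f = f²/(N·c). The thin-lens limits are Dn = s·h/(h + (s−f)) and Df = s·h/(h − (s−f)), so DoF = Df − Dn = 2·s·(s−f)·h / (h² − (s−f)²).
That is a quadratic in h: DoF·h² − 2·s·(s−f)·h − DoF·(s−f)² = 0 ⇒ h = (s−f)·(s + √(s² + DoF²)) / DoF = 347538 × (348000 + √(348000² + 82700²)) / 82700 = 347538 × (348000 + 357692) / 82700 ≈ 2965594 mm.
Then N = f²/(c·h) = 462² / (0.018 × 2965594) = 213444 / 53381 ≈ 4.

f/4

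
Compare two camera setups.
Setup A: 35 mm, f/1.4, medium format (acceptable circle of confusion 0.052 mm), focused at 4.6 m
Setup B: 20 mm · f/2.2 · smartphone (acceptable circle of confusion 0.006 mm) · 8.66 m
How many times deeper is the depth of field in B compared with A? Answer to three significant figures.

2.00

Setup A: H = 35²/(1.4×0.052) + 35 ≈ 16861.9 mm; DoF = Df − Dn = 6312.5 − 3618.4 ≈ 2694.1 mm.
Setup B: H = 20²/(2.2×0.006) + 20 ≈ 30323.0 mm; DoF = Df − Dn = 12113.9 − 6738.7 ≈ 5375.2 mm.
Ratio = 5375.2 / 2694.1 ≈ 2.00.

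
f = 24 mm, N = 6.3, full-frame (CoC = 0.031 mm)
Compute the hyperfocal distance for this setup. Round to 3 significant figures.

Hyperfocal distance H = f²/(N·c) + f = 24²/(6.3 × 0.031) + 24 = 576/0.1953 + 24 ≈ 2973.3 mm ≈ 2.97 m.

2.97 m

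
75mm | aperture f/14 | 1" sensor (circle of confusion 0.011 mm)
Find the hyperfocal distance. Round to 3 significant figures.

Hyperfocal distance H = f²/(N·c) + f = 75²/(14 × 0.011) + 75 = 5625/0.154 + 75 ≈ 36601.0 mm ≈ 36.6 m.

36.6 m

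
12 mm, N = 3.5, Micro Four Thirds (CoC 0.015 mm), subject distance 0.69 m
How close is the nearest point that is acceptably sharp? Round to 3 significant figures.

0.553 m

Hyperfocal distance H = f²/(N·c) + f = 12²/(3.5 × 0.015) + 12 = 144/0.0525 + 12 ≈ 2754.9 mm ≈ 2.755 m.
Near limit Dn = s·(H − f)/(H + s − 2f) = 690 × (2754.9 − 12) / (2754.9 + 690 − 2 × 12) = 690 × 2742.9 / 3420.9 ≈ 553.24 mm ≈ 0.553 m.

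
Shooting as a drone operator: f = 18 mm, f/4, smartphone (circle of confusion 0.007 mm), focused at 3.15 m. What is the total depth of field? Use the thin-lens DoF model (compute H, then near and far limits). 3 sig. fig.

1.84 m

Hyperfocal distance H = f²/(N·c) + f = 18²/(4 × 0.007) + 18 = 324/0.028 + 18 ≈ 11589.4 mm ≈ 11.59 m.
Near limit Dn = s·(H − f)/(H + s − 2f) = 3150 × (11589.4 − 18) / (11589.4 + 3150 − 2 × 18) = 3150 × 11571.4 / 14703.4 ≈ 2479.0 mm.
Far limit Df = s·(H − f)/(H − s) = 3150 × (11589.4 − 18) / (11589.4 − 3150) = 3150 × 11571.4 / 8439.4 ≈ 4319.0 mm.
Depth of field = Df − Dn = 4319.0 − 2479.0 ≈ 1840.0 mm ≈ 1.84 m.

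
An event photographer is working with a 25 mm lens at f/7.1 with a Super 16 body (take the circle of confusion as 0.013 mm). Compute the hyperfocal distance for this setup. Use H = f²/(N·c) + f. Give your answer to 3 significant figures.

Hyperfocal distance H = f²/(N·c) + f = 25²/(7.1 × 0.013) + 25 = 625/0.0923 + 25 ≈ 6796.4 mm ≈ 6.80 m.

6.80 m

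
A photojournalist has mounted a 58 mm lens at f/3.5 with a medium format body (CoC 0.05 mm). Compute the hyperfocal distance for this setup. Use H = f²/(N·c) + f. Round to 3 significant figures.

19.3 m

Hyperfocal distance H = f²/(N·c) + f = 58²/(3.5 × 0.05) + 58 = 3364/0.175 + 58 ≈ 19280.9 mm ≈ 19.3 m.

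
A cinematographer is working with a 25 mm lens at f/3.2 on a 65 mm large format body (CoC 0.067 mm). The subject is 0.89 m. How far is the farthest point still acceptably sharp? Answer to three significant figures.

Hyperfocal distance H = f²/(N·c) + f = 25²/(3.2 × 0.067) + 25 = 625/0.2144 + 25 ≈ 2940.1 mm ≈ 2.940 m.
Far limit Df = s·(H − f)/(H − s) = 890 × (2940.1 − 25) / (2940.1 − 890) = 890 × 2915.1 / 2050.1 ≈ 1265.5 mm ≈ 1.27 m.

1.27 m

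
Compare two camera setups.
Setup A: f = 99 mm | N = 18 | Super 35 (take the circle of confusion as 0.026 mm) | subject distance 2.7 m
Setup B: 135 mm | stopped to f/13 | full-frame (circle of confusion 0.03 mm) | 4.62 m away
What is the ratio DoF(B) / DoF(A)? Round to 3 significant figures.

1.31

Setup A: H = 99²/(18×0.026) + 99 ≈ 21041.3 mm; DoF = Df − Dn = 3082.89 − 2401.71 ≈ 681.18 mm.
Setup B: H = 135²/(13×0.03) + 135 ≈ 46865.8 mm; DoF = Df − Dn = 5110.48 − 4215.42 ≈ 895.06 mm.
Ratio = 895.06 / 681.18 ≈ 1.31.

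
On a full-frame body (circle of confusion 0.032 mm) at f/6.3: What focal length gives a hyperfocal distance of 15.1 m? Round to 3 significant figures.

55.1 mm

From H = f²/(N·c) + f, with f ≪ H: f ≈ √(H·N·c) = √(15100 × 6.3 × 0.032) = √3044.2 ≈ 55.17 mm.
Exact: f² + N·c·f − N·c·H = 0 ⇒ f = (−N·c + √((N·c)² + 4·N·c·H))/2 = (−0.2016 + √12177)/2 ≈ 55.073 mm ≈ 55.1 mm.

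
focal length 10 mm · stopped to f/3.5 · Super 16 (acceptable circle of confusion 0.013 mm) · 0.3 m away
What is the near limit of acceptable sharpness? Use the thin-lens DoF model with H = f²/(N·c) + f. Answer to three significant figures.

Hyperfocal distance H = f²/(N·c) + f = 10²/(3.5 × 0.013) + 10 = 100/0.0455 + 10 ≈ 2207.8 mm ≈ 2.208 m.
Near limit Dn = s·(H − f)/(H + s − 2f) = 300 × (2207.8 − 10) / (2207.8 + 300 − 2 × 10) = 300 × 2197.8 / 2487.8 ≈ 265.03 mm.

265 mm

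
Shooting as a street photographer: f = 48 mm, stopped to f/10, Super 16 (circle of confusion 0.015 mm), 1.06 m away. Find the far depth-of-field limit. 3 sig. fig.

1.13 m

Hyperfocal distance H = f²/(N·c) + f = 48²/(10 × 0.015) + 48 = 2304/0.15 + 48 ≈ 15408.0 mm ≈ 15.41 m.
Far limit Df = s·(H − f)/(H − s) = 1060 × (15408.0 − 48) / (15408.0 − 1060) = 1060 × 15360.0 / 14348.0 ≈ 1134.8 mm ≈ 1.13 m.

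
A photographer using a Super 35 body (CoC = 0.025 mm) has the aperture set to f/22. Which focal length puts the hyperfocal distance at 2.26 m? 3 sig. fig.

From H = f²/(N·c) + f, with f ≪ H: f ≈ √(H·N·c) = √(2260 × 22 × 0.025) = √1243.0 ≈ 35.26 mm.
Exact: f² + N·c·f − N·c·H = 0 ⇒ f = (−N·c + √((N·c)² + 4·N·c·H))/2 = (−0.55 + √4972.3)/2 ≈ 34.982 mm ≈ 35.0 mm.

35.0 mm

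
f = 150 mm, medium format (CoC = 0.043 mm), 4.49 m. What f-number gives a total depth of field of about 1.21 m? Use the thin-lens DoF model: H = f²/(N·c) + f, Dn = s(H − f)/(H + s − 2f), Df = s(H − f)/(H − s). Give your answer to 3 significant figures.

f/16

Write h = H − f = f²/(N·c). The thin-lens limits are Dn = s·h/(h + (s−f)) and Df = s·h/(h − (s−f)), so DoF = Df − Dn = 2·s·(s−f)·h / (h² − (s−f)²).
That is a quadratic in h: DoF·h² − 2·s·(s−f)·h − DoF·(s−f)² = 0 ⇒ h = (s−f)·(s + √(s² + DoF²)) / DoF = 4340 × (4490 + √(4490² + 1210²)) / 1210 = 4340 × (4490 + 4650.18) / 1210 ≈ 32784 mm.
Then N = f²/(c·h) = 150² / (0.043 × 32784) = 22500 / 1409.7 ≈ 16.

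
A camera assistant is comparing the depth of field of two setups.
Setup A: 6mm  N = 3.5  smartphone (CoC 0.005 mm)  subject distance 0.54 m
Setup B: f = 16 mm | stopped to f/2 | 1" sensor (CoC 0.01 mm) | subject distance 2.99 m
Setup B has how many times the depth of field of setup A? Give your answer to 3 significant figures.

Setup A: H = 6²/(3.5×0.005) + 6 ≈ 2063.1 mm; DoF = Df − Dn = 729.32 − 428.71 ≈ 300.61 mm.
Setup B: H = 16²/(2×0.01) + 16 ≈ 12816.0 mm; DoF = Df − Dn = 3895.0 − 2426.3 ≈ 1468.7 mm.
Ratio = 1468.7 / 300.61 ≈ 4.89.

4.89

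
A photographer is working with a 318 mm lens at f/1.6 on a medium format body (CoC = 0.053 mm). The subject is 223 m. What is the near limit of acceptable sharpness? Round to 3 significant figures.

Hyperfocal distance H = f²/(N·c) + f = 318²/(1.6 × 0.053) + 318 = 101124/0.0848 + 318 ≈ 1192818.0 mm ≈ 1193 m.
Near limit Dn = s·(H − f)/(H + s − 2f) = 223000 × (1192818.0 − 318) / (1192818.0 + 223000 − 2 × 318) = 223000 × 1192500.0 / 1415182.0 ≈ 187910 mm ≈ 188 m.

188 m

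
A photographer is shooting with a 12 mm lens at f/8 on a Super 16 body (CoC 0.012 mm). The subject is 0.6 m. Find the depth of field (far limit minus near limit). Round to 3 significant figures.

0.556 m

Hyperfocal distance H = f²/(N·c) + f = 12²/(8 × 0.012) + 12 = 144/0.096 + 12 ≈ 1512.0 mm ≈ 1.512 m.
Near limit Dn = s·(H − f)/(H + s − 2f) = 600 × (1512.0 − 12) / (1512.0 + 600 − 2 × 12) = 600 × 1500.0 / 2088.0 ≈ 431.03 mm.
Far limit Df = s·(H − f)/(H − s) = 600 × (1512.0 − 12) / (1512.0 − 600) = 600 × 1500.0 / 912.0 ≈ 986.84 mm.
Depth of field = Df − Dn = 986.84 − 431.03 ≈ 555.81 mm ≈ 0.556 m.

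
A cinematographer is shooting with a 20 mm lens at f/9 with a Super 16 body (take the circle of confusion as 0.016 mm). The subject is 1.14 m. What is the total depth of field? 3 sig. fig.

1.10 m

Hyperfocal distance H = f²/(N·c) + f = 20²/(9 × 0.016) + 20 = 400/0.144 + 20 ≈ 2797.8 mm ≈ 2.798 m.
Near limit Dn = s·(H − f)/(H + s − 2f) = 1140 × (2797.8 − 20) / (2797.8 + 1140 − 2 × 20) = 1140 × 2777.8 / 3897.8 ≈ 812.4 mm.
Far limit Df = s·(H − f)/(H − s) = 1140 × (2797.8 − 20) / (2797.8 − 1140) = 1140 × 2777.8 / 1657.8 ≈ 1910.2 mm.
Depth of field = Df − Dn = 1910.2 − 812.4 ≈ 1097.8 mm ≈ 1.10 m.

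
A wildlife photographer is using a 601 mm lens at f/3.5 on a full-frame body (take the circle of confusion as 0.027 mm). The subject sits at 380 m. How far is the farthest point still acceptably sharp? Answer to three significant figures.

422 m

Hyperfocal distance H = f²/(N·c) + f = 601²/(3.5 × 0.027) + 601 = 361201/0.0945 + 601 ≈ 3822833.8 mm ≈ 3823 m.
Far limit Df = s·(H − f)/(H − s) = 380000 × (3822833.8 − 601) / (3822833.8 − 380000) = 380000 × 3822232.8 / 3442833.8 ≈ 421876 mm ≈ 422 m.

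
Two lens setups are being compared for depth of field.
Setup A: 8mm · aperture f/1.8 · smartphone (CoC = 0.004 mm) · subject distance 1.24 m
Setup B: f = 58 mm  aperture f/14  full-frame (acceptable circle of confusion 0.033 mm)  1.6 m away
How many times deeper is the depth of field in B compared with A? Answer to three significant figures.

Setup A: H = 8²/(1.8×0.004) + 8 ≈ 8896.9 mm; DoF = Df − Dn = 1439.52 − 1089.06 ≈ 350.46 mm.
Setup B: H = 58²/(14×0.033) + 58 ≈ 7339.4 mm; DoF = Df − Dn = 2029.87 − 1320.38 ≈ 709.49 mm.
Ratio = 709.49 / 350.46 ≈ 2.02.

2.02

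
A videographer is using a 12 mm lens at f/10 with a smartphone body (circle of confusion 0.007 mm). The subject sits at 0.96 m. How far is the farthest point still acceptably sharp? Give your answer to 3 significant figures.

1.78 m

Hyperfocal distance H = f²/(N·c) + f = 12²/(10 × 0.007) + 12 = 144/0.07 + 12 ≈ 2069.1 mm ≈ 2.069 m.
Far limit Df = s·(H − f)/(H − s) = 960 × (2069.1 − 12) / (2069.1 − 960) = 960 × 2057.1 / 1109.1 ≈ 1780.5 mm ≈ 1.78 m.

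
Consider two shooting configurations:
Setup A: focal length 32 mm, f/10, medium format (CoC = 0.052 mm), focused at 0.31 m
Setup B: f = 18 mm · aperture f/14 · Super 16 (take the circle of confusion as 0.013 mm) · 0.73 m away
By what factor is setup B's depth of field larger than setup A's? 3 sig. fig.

7.78

Setup A: H = 32²/(10×0.052) + 32 ≈ 2001.2 mm; DoF = Df − Dn = 360.957 − 271.651 ≈ 89.306 mm.
Setup B: H = 18²/(14×0.013) + 18 ≈ 1798.2 mm; DoF = Df − Dn = 1216.57 − 521.45 ≈ 695.12 mm.
Ratio = 695.12 / 89.306 ≈ 7.78.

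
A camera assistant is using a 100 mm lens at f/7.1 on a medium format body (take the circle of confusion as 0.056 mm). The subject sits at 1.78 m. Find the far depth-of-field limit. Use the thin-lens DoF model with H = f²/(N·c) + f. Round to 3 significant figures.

1.91 m

Hyperfocal distance H = f²/(N·c) + f = 100²/(7.1 × 0.056) + 100 = 10000/0.3976 + 100 ≈ 25250.9 mm ≈ 25.25 m.
Far limit Df = s·(H − f)/(H − s) = 1780 × (25250.9 − 100) / (25250.9 − 1780) = 1780 × 25150.9 / 23470.9 ≈ 1907.4 mm ≈ 1.91 m.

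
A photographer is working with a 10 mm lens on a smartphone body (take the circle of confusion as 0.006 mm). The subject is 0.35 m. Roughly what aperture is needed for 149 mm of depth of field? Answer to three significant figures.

f/10

Write h = H − f = f²/(N·c). The thin-lens limits are Dn = s·h/(h + (s−f)) and Df = s·h/(h − (s−f)), so DoF = Df − Dn = 2·s·(s−f)·h / (h² − (s−f)²).
That is a quadratic in h: DoF·h² − 2·s·(s−f)·h − DoF·(s−f)² = 0 ⇒ h = (s−f)·(s + √(s² + DoF²)) / DoF = 340 × (350 + √(350² + 149²)) / 149 = 340 × (350 + 380.396) / 149 ≈ 1666.7 mm.
Then N = f²/(c·h) = 10² / (0.006 × 1666.7) = 100 / 10.000 ≈ 10.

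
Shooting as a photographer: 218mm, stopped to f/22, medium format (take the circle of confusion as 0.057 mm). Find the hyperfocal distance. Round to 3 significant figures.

38.1 m

Hyperfocal distance H = f²/(N·c) + f = 218²/(22 × 0.057) + 218 = 47524/1.254 + 218 ≈ 38115.9 mm ≈ 38.1 m.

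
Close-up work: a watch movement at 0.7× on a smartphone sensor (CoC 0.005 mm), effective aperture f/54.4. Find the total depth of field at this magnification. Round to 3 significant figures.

1.11 mm

At magnification m, DoF ≈ 2·N_eff·c/m² = 2 × 54.4 × 0.005 / 0.7² = 0.544 / 0.49 ≈ 1.11 mm.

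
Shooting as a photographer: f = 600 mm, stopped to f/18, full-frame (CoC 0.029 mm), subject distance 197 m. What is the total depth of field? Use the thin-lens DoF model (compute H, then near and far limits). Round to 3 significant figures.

Hyperfocal distance H = f²/(N·c) + f = 600²/(18 × 0.029) + 600 = 360000/0.522 + 600 ≈ 690255.2 mm ≈ 690.3 m.
Near limit Dn = s·(H − f)/(H + s − 2f) = 197000 × (690255.2 − 600) / (690255.2 + 197000 − 2 × 600) = 197000 × 689655.2 / 886055.2 ≈ 153334 mm.
Far limit Df = s·(H − f)/(H − s) = 197000 × (690255.2 − 600) / (690255.2 − 197000) = 197000 × 689655.2 / 493255.2 ≈ 275440 mm.
Depth of field = Df − Dn = 275440 − 153334 ≈ 122106 mm ≈ 122 m.

122 m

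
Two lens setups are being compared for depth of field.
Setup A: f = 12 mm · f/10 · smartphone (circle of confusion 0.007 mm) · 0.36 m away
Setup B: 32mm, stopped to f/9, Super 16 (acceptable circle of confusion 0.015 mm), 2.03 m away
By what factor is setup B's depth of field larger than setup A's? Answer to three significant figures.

9.16

Setup A: H = 12²/(10×0.007) + 12 ≈ 2069.1 mm; DoF = Df − Dn = 433.30 − 307.91 ≈ 125.39 mm.
Setup B: H = 32²/(9×0.015) + 32 ≈ 7617.2 mm; DoF = Df − Dn = 2755.9 − 1606.8 ≈ 1149.1 mm.
Ratio = 1149.1 / 125.39 ≈ 9.16.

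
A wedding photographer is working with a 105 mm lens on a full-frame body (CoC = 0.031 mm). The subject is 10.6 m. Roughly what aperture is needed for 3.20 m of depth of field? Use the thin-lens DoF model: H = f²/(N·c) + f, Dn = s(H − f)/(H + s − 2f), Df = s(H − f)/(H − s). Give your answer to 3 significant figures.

f/5

Write h = H − f = f²/(N·c). The thin-lens limits are Dn = s·h/(h + (s−f)) and Df = s·h/(h − (s−f)), so DoF = Df − Dn = 2·s·(s−f)·h / (h² − (s−f)²).
That is a quadratic in h: DoF·h² − 2·s·(s−f)·h − DoF·(s−f)² = 0 ⇒ h = (s−f)·(s + √(s² + DoF²)) / DoF = 10495 × (10600 + √(10600² + 3200²)) / 3200 = 10495 × (10600 + 11072.5) / 3200 ≈ 71079 mm.
Then N = f²/(c·h) = 105² / (0.031 × 71079) = 11025 / 2203.4 ≈ 5.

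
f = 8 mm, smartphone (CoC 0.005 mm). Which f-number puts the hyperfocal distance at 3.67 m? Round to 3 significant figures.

Rearrange H = f²/(N·c) + f for N: N = f² / ((H − f)·c).
N = 8² / ((3670 − 8) × 0.005) = 64 / 18.31 ≈ 3.50.

f/3.50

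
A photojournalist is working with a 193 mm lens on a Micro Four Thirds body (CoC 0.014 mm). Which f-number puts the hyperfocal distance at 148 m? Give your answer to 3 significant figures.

Rearrange H = f²/(N·c) + f for N: N = f² / ((H − f)·c).
N = 193² / ((148000 − 193) × 0.014) = 37249 / 2069 ≈ 18.

f/18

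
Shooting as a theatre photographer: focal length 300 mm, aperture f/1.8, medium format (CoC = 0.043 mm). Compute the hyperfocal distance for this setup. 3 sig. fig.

1160 m

Hyperfocal distance H = f²/(N·c) + f = 300²/(1.8 × 0.043) + 300 = 90000/0.0774 + 300 ≈ 1163090.7 mm ≈ 1160 m.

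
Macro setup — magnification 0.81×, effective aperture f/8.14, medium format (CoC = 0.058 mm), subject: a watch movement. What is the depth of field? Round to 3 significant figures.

1.44 mm

At magnification m, DoF ≈ 2·N_eff·c/m² = 2 × 8.14 × 0.058 / 0.81² = 0.9442 / 0.6561 ≈ 1.44 mm.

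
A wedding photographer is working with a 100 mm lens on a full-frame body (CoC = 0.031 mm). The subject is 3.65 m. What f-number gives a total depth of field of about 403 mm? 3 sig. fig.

Write h = H − f = f²/(N·c). The thin-lens limits are Dn = s·h/(h + (s−f)) and Df = s·h/(h − (s−f)), so DoF = Df − Dn = 2·s·(s−f)·h / (h² − (s−f)²).
That is a quadratic in h: DoF·h² − 2·s·(s−f)·h − DoF·(s−f)² = 0 ⇒ h = (s−f)·(s + √(s² + DoF²)) / DoF = 3550 × (3650 + √(3650² + 403²)) / 403 = 3550 × (3650 + 3672.18) / 403 ≈ 64501 mm.
Then N = f²/(c·h) = 100² / (0.031 × 64501) = 10000 / 1999.5 ≈ 5.

f/5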